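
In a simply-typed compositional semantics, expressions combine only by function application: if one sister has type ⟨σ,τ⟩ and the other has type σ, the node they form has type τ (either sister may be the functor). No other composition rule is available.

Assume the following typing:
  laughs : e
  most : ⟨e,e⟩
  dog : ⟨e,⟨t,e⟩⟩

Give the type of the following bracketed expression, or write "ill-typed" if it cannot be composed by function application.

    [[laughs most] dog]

⟨t,e⟩

[laughs most]: ⟨e,e⟩ applied to e yields e.
[[laughs most] dog]: ⟨e,⟨t,e⟩⟩ applied to e yields ⟨t,e⟩.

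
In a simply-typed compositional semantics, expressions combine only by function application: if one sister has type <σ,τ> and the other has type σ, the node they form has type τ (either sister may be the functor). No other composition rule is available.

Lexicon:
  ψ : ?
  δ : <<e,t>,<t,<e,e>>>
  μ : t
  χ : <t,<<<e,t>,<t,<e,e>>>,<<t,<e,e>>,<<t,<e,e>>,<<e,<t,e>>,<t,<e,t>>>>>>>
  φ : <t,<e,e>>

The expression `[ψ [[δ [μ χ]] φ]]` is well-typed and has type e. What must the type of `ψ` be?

For [ψ [[δ [μ χ]] φ]] to have type e with [[δ [μ χ]] φ] of type <<t,<e,e>>,<<e,<t,e>>,<t,<e,t>>>>, ψ must be the function: ψ : <<<t,<e,e>>,<<e,<t,e>>,<t,<e,t>>>>,e>.

<<<t,<e,e>>,<<e,<t,e>>,<t,<e,t>>>>,e>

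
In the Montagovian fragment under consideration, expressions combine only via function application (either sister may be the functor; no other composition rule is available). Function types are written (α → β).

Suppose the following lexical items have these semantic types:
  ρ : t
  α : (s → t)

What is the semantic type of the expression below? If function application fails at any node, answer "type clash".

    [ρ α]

[ρ α]: t with (s → t) — neither is a function whose domain matches the other; composition fails here.

type clash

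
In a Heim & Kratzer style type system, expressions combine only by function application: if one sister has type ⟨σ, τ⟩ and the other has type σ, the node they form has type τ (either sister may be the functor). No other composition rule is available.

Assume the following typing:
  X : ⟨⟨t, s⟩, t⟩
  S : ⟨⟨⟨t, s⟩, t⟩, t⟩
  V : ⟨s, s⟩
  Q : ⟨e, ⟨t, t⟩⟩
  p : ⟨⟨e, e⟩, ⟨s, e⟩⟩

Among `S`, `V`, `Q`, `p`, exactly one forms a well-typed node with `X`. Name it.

S — combines: S : ⟨⟨⟨t, s⟩, t⟩, t⟩ takes X : ⟨⟨t, s⟩, t⟩ as argument, giving t.
V : ⟨s, s⟩ — neither side's domain matches the other.
Q : ⟨e, ⟨t, t⟩⟩ — neither side's domain matches the other.
p : ⟨⟨e, e⟩, ⟨s, e⟩⟩ — neither side's domain matches the other.

S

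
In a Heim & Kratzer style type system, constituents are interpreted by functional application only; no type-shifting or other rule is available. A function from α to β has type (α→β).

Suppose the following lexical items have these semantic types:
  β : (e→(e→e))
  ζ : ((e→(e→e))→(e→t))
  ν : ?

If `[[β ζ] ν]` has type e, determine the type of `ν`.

For [[β ζ] ν] to have type e with [β ζ] of type (e→t), ν must be the function: ν : ((e→t)→e).

((e→t)→e)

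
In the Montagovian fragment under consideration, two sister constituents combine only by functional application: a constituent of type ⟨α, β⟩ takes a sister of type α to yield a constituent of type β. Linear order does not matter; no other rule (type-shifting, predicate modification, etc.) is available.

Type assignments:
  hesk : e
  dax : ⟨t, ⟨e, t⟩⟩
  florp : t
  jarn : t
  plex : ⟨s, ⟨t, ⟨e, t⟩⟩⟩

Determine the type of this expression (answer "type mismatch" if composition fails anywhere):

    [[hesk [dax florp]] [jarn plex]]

[dax florp]: dax is ⟨t, ⟨e, t⟩⟩, florp is t; result ⟨e, t⟩.
[hesk [dax florp]]: [dax florp] is ⟨e, t⟩, hesk is e; result t.
[jarn plex]: t and ⟨s, ⟨t, ⟨e, t⟩⟩⟩ cannot combine by function application — type clash.

type mismatch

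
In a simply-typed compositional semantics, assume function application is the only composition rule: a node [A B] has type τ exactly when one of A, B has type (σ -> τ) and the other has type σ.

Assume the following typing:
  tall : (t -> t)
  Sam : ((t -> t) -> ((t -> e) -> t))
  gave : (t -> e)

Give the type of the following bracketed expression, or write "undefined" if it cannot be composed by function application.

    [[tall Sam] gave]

t

[tall Sam] — Sam of type ((t -> t) -> ((t -> e) -> t)) combines with tall of type (t -> t): type ((t -> e) -> t).
[[tall Sam] gave] — [tall Sam] of type ((t -> e) -> t) combines with gave of type (t -> e): type t.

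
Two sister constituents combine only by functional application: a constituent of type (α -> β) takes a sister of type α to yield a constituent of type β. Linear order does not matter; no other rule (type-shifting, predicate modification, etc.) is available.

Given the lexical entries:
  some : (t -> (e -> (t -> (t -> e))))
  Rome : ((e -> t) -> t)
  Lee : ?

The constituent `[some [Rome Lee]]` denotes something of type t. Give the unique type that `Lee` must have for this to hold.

(((e -> t) -> t) -> ((t -> (e -> (t -> (t -> e)))) -> t))

For [some [Rome Lee]] to have type t with some of type (t -> (e -> (t -> (t -> e)))), [Rome Lee] must be the function: [Rome Lee] : ((t -> (e -> (t -> (t -> e)))) -> t).
For [Rome Lee] to have type ((t -> (e -> (t -> (t -> e)))) -> t) with Rome of type ((e -> t) -> t), Lee must be the function: Lee : (((e -> t) -> t) -> ((t -> (e -> (t -> (t -> e)))) -> t)).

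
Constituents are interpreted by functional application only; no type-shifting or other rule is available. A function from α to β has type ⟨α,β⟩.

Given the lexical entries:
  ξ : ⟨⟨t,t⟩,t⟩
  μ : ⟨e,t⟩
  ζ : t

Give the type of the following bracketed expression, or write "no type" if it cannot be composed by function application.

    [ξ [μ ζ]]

At [μ ζ]: neither ⟨e,t⟩ nor t can take the other as argument; the node is ill-typed.

no type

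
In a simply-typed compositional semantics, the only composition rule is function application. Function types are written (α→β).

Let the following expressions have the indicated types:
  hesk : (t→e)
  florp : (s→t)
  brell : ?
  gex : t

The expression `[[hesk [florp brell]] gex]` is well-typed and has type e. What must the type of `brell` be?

((s→t)→((t→e)→(t→e)))

[[hesk [florp brell]] gex] is required to be e. gex : t cannot yield e as functor, so [hesk [florp brell]] : (t→e).
[hesk [florp brell]] is required to be (t→e). hesk : (t→e) cannot yield (t→e) as functor, so [florp brell] : ((t→e)→(t→e)).
[florp brell] is required to be ((t→e)→(t→e)). florp : (s→t) cannot yield ((t→e)→(t→e)) as functor, so brell : ((s→t)→((t→e)→(t→e))).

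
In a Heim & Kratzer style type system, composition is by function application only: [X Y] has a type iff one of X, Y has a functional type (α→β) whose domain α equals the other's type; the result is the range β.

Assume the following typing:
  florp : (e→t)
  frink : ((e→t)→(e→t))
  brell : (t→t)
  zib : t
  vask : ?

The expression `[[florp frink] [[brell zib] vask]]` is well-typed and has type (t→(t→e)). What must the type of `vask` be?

[[florp frink] [[brell zib] vask]] must have type (t→(t→e)). The sister [florp frink] has type (e→t); that is not a function onto (t→(t→e)), so [[brell zib] vask] must be the functor, of type ((e→t)→(t→(t→e))).
[[brell zib] vask] must have type ((e→t)→(t→(t→e))). The sister [brell zib] has type t; that is not a function onto ((e→t)→(t→(t→e))), so vask must be the functor, of type (t→((e→t)→(t→(t→e)))).

(t→((e→t)→(t→(t→e))))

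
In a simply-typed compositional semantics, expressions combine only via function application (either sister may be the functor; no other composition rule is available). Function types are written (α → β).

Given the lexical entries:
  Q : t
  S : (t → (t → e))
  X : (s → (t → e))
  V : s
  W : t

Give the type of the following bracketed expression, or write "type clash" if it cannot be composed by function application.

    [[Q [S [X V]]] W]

[X V]: (s → (t → e)) applied to s yields (t → e).
[S [X V]]: (t → (t → e)) with (t → e) — neither is a function whose domain matches the other; composition fails here.

type clash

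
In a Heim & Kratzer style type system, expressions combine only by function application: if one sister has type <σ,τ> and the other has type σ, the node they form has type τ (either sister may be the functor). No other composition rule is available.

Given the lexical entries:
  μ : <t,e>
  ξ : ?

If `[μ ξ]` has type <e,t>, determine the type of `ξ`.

<<t,e>,<e,t>>

[μ ξ] is required to be <e,t>. μ : <t,e> cannot yield <e,t> as functor, so ξ : <<t,e>,<e,t>>.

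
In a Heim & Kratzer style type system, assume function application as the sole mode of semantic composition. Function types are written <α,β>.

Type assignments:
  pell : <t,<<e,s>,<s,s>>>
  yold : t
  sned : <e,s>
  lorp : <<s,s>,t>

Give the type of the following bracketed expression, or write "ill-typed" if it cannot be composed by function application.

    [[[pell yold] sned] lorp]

t

[pell yold]: <t,<<e,s>,<s,s>>> applied to t yields <<e,s>,<s,s>>.
[[pell yold] sned]: <<e,s>,<s,s>> applied to <e,s> yields <s,s>.
[[[pell yold] sned] lorp]: <<s,s>,t> applied to <s,s> yields t.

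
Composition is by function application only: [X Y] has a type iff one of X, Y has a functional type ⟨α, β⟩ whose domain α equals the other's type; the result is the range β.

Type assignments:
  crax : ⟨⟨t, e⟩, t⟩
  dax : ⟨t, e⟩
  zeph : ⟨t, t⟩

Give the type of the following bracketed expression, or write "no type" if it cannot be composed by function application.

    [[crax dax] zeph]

[crax dax]: crax is ⟨⟨t, e⟩, t⟩, dax is ⟨t, e⟩; result t.
[[crax dax] zeph]: zeph is ⟨t, t⟩, [crax dax] is t; result t.

t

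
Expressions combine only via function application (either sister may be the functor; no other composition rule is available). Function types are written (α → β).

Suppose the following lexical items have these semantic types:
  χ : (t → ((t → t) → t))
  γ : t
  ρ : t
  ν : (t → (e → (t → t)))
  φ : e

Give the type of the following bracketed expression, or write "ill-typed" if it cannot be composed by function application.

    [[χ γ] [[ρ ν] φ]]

At [χ γ], χ : (t → ((t → t) → t)) takes γ : t, giving ((t → t) → t).
At [ρ ν], ν : (t → (e → (t → t))) takes ρ : t, giving (e → (t → t)).
At [[ρ ν] φ], [ρ ν] : (e → (t → t)) takes φ : e, giving (t → t).
At [[χ γ] [[ρ ν] φ]], [χ γ] : ((t → t) → t) takes [[ρ ν] φ] : (t → t), giving t.

t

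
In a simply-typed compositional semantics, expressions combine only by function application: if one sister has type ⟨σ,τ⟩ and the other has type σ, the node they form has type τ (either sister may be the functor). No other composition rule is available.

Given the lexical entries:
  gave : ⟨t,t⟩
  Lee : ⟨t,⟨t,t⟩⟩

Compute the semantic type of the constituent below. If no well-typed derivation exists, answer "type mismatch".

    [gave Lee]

[gave Lee]: ⟨t,t⟩ and ⟨t,⟨t,t⟩⟩ cannot combine by function application — type clash.

type mismatch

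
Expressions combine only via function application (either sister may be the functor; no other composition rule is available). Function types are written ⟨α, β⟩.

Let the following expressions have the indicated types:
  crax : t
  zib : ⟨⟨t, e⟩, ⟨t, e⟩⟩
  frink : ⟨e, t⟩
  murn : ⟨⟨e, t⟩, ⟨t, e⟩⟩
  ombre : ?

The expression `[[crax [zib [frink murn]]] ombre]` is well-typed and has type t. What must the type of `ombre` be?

For [[crax [zib [frink murn]]] ombre] to have type t with [crax [zib [frink murn]]] of type e, ombre must be the function: ombre : ⟨e, t⟩.

⟨e, t⟩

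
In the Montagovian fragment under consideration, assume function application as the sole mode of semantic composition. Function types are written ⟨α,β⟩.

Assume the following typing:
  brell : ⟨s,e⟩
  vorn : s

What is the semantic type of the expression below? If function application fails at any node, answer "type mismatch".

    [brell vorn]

At [brell vorn], brell : ⟨s,e⟩ takes vorn : s, giving e.

e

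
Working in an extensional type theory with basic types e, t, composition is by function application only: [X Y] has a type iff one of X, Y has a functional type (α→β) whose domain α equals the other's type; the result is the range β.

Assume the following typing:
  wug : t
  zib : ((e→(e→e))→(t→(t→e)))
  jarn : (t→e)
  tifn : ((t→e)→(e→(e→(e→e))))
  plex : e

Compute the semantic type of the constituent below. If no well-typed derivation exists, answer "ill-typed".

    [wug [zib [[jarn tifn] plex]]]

At [jarn tifn], tifn : ((t→e)→(e→(e→(e→e)))) takes jarn : (t→e), giving (e→(e→(e→e))).
At [[jarn tifn] plex], [jarn tifn] : (e→(e→(e→e))) takes plex : e, giving (e→(e→e)).
At [zib [[jarn tifn] plex]], zib : ((e→(e→e))→(t→(t→e))) takes [[jarn tifn] plex] : (e→(e→e)), giving (t→(t→e)).
At [wug [zib [[jarn tifn] plex]]], [zib [[jarn tifn] plex]] : (t→(t→e)) takes wug : t, giving (t→e).

(t→e)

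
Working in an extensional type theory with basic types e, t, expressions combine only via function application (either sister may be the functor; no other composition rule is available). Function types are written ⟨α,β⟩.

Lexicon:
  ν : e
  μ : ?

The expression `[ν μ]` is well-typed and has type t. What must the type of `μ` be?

[ν μ] must have type t. The sister ν has type e; that is not a function onto t, so μ must be the functor, of type ⟨e,t⟩.

⟨e,t⟩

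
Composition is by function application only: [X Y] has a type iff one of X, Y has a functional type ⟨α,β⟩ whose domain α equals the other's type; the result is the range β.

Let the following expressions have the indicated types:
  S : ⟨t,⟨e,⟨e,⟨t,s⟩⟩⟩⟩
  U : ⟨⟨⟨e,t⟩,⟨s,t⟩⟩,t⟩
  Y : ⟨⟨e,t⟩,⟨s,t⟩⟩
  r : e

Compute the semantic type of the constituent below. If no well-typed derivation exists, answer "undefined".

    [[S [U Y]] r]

⟨e,⟨t,s⟩⟩

[U Y] — U of type ⟨⟨⟨e,t⟩,⟨s,t⟩⟩,t⟩ combines with Y of type ⟨⟨e,t⟩,⟨s,t⟩⟩: type t.
[S [U Y]] — S of type ⟨t,⟨e,⟨e,⟨t,s⟩⟩⟩⟩ combines with [U Y] of type t: type ⟨e,⟨e,⟨t,s⟩⟩⟩.
[[S [U Y]] r] — [S [U Y]] of type ⟨e,⟨e,⟨t,s⟩⟩⟩ combines with r of type e: type ⟨e,⟨t,s⟩⟩.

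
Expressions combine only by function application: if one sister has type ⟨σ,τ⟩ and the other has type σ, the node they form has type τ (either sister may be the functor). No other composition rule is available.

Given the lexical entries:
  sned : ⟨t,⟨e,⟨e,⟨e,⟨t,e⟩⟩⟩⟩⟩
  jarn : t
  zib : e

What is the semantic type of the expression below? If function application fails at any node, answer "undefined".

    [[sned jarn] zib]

⟨e,⟨e,⟨t,e⟩⟩⟩

At [sned jarn], sned : ⟨t,⟨e,⟨e,⟨e,⟨t,e⟩⟩⟩⟩⟩ takes jarn : t, giving ⟨e,⟨e,⟨e,⟨t,e⟩⟩⟩⟩.
At [[sned jarn] zib], [sned jarn] : ⟨e,⟨e,⟨e,⟨t,e⟩⟩⟩⟩ takes zib : e, giving ⟨e,⟨e,⟨t,e⟩⟩⟩.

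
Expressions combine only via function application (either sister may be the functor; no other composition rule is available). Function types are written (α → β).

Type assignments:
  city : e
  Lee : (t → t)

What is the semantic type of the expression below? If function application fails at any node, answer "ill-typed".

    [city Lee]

ill-typed

[city Lee]: e and (t → t) cannot combine by function application — type clash.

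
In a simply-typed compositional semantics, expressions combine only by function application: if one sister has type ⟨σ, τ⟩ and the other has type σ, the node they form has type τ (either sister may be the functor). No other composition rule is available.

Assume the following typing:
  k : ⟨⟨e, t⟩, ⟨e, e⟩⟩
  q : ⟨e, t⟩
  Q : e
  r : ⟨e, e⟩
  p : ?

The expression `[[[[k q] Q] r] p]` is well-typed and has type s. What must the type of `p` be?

⟨e, s⟩

[[[[k q] Q] r] p] is required to be s. [[[k q] Q] r] : e cannot yield s as functor, so p : ⟨e, s⟩.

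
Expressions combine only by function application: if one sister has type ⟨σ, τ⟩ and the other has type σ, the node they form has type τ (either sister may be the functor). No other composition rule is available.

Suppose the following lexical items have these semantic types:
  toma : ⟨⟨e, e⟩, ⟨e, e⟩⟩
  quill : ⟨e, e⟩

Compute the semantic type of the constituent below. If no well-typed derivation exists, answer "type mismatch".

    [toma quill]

[toma quill] — toma of type ⟨⟨e, e⟩, ⟨e, e⟩⟩ combines with quill of type ⟨e, e⟩: type ⟨e, e⟩.

⟨e, e⟩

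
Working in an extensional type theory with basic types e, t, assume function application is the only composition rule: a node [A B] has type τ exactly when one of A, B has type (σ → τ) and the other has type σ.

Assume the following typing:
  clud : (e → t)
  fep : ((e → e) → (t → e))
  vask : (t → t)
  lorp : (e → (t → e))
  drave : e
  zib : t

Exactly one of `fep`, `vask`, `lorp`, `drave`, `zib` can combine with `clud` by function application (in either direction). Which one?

drave

fep : ((e → e) → (t → e)) — does not combine with clud.
vask : (t → t) — does not combine with clud.
lorp : (e → (t → e)) — does not combine with clud.
drave — combines: clud : (e → t) takes drave : e as argument, giving t.
zib : t — does not combine with clud.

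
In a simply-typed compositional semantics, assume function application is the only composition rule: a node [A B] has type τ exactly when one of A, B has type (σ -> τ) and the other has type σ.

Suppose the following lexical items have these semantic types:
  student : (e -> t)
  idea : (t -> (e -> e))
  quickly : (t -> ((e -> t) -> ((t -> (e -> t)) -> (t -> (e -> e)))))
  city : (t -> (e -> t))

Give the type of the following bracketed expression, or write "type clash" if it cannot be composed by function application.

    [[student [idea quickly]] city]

At [idea quickly]: neither (t -> (e -> e)) nor (t -> ((e -> t) -> ((t -> (e -> t)) -> (t -> (e -> e))))) can take the other as argument; the node is ill-typed.

type clash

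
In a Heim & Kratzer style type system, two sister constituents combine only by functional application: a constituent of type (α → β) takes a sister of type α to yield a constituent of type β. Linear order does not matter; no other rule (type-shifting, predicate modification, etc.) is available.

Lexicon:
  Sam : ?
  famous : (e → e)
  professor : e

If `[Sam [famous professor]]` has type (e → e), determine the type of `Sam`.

[Sam [famous professor]] is required to be (e → e). [famous professor] : e cannot yield (e → e) as functor, so Sam : (e → (e → e)).

(e → (e → e))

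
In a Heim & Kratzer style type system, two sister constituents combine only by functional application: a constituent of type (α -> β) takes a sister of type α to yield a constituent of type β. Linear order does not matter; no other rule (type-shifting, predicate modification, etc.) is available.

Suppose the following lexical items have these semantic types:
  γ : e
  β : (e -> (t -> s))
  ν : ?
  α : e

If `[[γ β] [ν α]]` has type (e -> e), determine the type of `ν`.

(e -> ((t -> s) -> (e -> e)))

At [[γ β] [ν α]] (required: (e -> e)): [γ β] is (t -> s), which is not a function with range (e -> e); hence [ν α] is the functor — type ((t -> s) -> (e -> e)).
At [ν α] (required: ((t -> s) -> (e -> e))): α is e, which is not a function with range ((t -> s) -> (e -> e)); hence ν is the functor — type (e -> ((t -> s) -> (e -> e))).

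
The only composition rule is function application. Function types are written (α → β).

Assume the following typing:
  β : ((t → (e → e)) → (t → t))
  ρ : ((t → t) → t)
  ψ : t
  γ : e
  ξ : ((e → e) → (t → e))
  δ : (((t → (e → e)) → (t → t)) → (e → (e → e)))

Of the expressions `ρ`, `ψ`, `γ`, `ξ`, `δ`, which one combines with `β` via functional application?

δ

ρ : ((t → t) → t) — neither side's domain matches the other.
ψ : t — neither side's domain matches the other.
γ : e — neither side's domain matches the other.
ξ : ((e → e) → (t → e)) — neither side's domain matches the other.
δ — combines: δ : (((t → (e → e)) → (t → t)) → (e → (e → e))) takes β : ((t → (e → e)) → (t → t)) as argument, giving (e → (e → e)).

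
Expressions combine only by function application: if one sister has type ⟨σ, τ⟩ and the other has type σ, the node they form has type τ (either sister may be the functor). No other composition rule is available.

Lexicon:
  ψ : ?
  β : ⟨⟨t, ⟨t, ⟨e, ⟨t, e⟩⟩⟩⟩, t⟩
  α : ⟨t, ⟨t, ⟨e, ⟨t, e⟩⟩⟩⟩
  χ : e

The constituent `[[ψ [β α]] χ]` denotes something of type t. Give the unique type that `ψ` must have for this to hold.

For [[ψ [β α]] χ] to have type t with χ of type e, [ψ [β α]] must be the function: [ψ [β α]] : ⟨e, t⟩.
For [ψ [β α]] to have type ⟨e, t⟩ with [β α] of type t, ψ must be the function: ψ : ⟨t, ⟨e, t⟩⟩.

⟨t, ⟨e, t⟩⟩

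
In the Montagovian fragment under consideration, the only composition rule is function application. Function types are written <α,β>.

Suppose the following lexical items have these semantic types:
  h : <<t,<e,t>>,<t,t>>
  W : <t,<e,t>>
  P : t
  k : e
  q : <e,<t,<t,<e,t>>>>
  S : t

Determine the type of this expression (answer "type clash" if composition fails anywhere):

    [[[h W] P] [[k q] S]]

At [h W], h : <<t,<e,t>>,<t,t>> takes W : <t,<e,t>>, giving <t,t>.
At [[h W] P], [h W] : <t,t> takes P : t, giving t.
At [k q], q : <e,<t,<t,<e,t>>>> takes k : e, giving <t,<t,<e,t>>>.
At [[k q] S], [k q] : <t,<t,<e,t>>> takes S : t, giving <t,<e,t>>.
At [[[h W] P] [[k q] S]], [[k q] S] : <t,<e,t>> takes [[h W] P] : t, giving <e,t>.

<e,t>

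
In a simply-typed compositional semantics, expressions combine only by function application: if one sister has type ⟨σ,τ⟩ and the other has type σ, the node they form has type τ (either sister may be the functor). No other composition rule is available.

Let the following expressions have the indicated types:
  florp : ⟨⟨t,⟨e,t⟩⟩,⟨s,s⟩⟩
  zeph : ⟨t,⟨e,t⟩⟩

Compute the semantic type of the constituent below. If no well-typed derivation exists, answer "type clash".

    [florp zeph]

[florp zeph]: functor florp : ⟨⟨t,⟨e,t⟩⟩,⟨s,s⟩⟩, argument zeph : ⟨t,⟨e,t⟩⟩; result ⟨s,s⟩.

⟨s,s⟩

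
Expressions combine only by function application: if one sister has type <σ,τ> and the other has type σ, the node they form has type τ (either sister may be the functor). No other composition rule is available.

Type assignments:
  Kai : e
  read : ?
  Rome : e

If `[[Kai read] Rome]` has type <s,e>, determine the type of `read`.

For [[Kai read] Rome] to have type <s,e> with Rome of type e, [Kai read] must be the function: [Kai read] : <e,<s,e>>.
For [Kai read] to have type <e,<s,e>> with Kai of type e, read must be the function: read : <e,<e,<s,e>>>.

<e,<e,<s,e>>>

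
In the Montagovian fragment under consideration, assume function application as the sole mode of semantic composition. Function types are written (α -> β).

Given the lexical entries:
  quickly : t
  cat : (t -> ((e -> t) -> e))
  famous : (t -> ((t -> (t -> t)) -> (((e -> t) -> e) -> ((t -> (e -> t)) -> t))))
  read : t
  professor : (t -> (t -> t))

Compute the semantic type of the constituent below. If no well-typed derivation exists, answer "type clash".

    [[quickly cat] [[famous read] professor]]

((t -> (e -> t)) -> t)

[quickly cat]: cat is (t -> ((e -> t) -> e)), quickly is t; result ((e -> t) -> e).
[famous read]: famous is (t -> ((t -> (t -> t)) -> (((e -> t) -> e) -> ((t -> (e -> t)) -> t)))), read is t; result ((t -> (t -> t)) -> (((e -> t) -> e) -> ((t -> (e -> t)) -> t))).
[[famous read] professor]: [famous read] is ((t -> (t -> t)) -> (((e -> t) -> e) -> ((t -> (e -> t)) -> t))), professor is (t -> (t -> t)); result (((e -> t) -> e) -> ((t -> (e -> t)) -> t)).
[[quickly cat] [[famous read] professor]]: [[famous read] professor] is (((e -> t) -> e) -> ((t -> (e -> t)) -> t)), [quickly cat] is ((e -> t) -> e); result ((t -> (e -> t)) -> t).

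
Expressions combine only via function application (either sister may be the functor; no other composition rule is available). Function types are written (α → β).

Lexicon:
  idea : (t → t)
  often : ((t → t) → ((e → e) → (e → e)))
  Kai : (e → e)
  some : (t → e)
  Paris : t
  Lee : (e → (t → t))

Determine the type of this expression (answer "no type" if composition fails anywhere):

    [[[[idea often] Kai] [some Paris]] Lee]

(t → t)

[idea often]: often is ((t → t) → ((e → e) → (e → e))), idea is (t → t); result ((e → e) → (e → e)).
[[idea often] Kai]: [idea often] is ((e → e) → (e → e)), Kai is (e → e); result (e → e).
[some Paris]: some is (t → e), Paris is t; result e.
[[[idea often] Kai] [some Paris]]: [[idea often] Kai] is (e → e), [some Paris] is e; result e.
[[[[idea often] Kai] [some Paris]] Lee]: Lee is (e → (t → t)), [[[idea often] Kai] [some Paris]] is e; result (t → t).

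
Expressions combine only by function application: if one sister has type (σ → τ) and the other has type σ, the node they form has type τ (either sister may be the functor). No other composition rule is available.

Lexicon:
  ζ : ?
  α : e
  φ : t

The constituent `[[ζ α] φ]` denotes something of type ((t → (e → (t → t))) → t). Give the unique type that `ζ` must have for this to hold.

(e → (t → ((t → (e → (t → t))) → t)))

[[ζ α] φ] must have type ((t → (e → (t → t))) → t). The sister φ has type t; that is not a function onto ((t → (e → (t → t))) → t), so [ζ α] must be the functor, of type (t → ((t → (e → (t → t))) → t)).
[ζ α] must have type (t → ((t → (e → (t → t))) → t)). The sister α has type e; that is not a function onto (t → ((t → (e → (t → t))) → t)), so ζ must be the functor, of type (e → (t → ((t → (e → (t → t))) → t))).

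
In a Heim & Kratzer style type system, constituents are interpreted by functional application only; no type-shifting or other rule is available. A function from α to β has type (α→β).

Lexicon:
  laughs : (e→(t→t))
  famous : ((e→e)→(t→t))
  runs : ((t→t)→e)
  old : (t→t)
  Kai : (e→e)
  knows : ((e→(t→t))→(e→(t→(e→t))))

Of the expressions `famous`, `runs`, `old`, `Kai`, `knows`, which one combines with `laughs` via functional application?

knows

famous : ((e→e)→(t→t)) — no; laughs wants e, and famous wants (e→e).
runs : ((t→t)→e) — no; laughs wants e, and runs wants (t→t).
old : (t→t) — no; laughs wants e, and old wants t.
Kai : (e→e) — no; laughs wants e, and Kai wants e.
knows — combines: knows : ((e→(t→t))→(e→(t→(e→t)))) takes laughs : (e→(t→t)) as argument, giving (e→(t→(e→t))).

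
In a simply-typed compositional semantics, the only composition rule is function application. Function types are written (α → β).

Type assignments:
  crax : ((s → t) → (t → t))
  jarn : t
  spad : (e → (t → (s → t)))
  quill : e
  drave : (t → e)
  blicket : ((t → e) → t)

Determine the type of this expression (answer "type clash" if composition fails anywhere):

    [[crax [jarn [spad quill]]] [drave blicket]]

[spad quill]: (e → (t → (s → t))) applied to e yields (t → (s → t)).
[jarn [spad quill]]: (t → (s → t)) applied to t yields (s → t).
[crax [jarn [spad quill]]]: ((s → t) → (t → t)) applied to (s → t) yields (t → t).
[drave blicket]: ((t → e) → t) applied to (t → e) yields t.
[[crax [jarn [spad quill]]] [drave blicket]]: (t → t) applied to t yields t.

t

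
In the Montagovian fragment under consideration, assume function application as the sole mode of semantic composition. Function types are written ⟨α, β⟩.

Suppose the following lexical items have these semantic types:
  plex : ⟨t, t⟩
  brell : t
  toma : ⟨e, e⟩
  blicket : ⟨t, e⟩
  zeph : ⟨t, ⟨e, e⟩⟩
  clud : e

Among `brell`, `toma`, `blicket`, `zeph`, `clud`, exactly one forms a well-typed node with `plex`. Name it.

brell — combines: plex : ⟨t, t⟩ takes brell : t as argument, giving t.
toma : ⟨e, e⟩ — no; plex wants t, and toma wants e.
blicket : ⟨t, e⟩ — no; plex wants t, and blicket wants t.
zeph : ⟨t, ⟨e, e⟩⟩ — no; plex wants t, and zeph wants t.
clud : e — no; plex wants t, and clud wants nothing (atomic).

brell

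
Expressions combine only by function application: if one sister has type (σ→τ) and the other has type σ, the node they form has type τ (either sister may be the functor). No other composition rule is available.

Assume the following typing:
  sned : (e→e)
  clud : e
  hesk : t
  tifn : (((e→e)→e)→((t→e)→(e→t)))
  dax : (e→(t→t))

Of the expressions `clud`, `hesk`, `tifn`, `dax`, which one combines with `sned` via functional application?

clud

clud — combines: sned : (e→e) takes clud : e as argument, giving e.
hesk : t — no; sned wants e, and hesk wants nothing (atomic).
tifn : (((e→e)→e)→((t→e)→(e→t))) — no; sned wants e, and tifn wants ((e→e)→e).
dax : (e→(t→t)) — no; sned wants e, and dax wants e.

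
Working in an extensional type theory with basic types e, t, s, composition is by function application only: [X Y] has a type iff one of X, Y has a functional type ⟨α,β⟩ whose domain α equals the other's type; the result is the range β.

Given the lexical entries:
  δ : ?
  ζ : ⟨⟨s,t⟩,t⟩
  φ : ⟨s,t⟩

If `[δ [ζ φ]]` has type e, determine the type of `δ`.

At [δ [ζ φ]] (required: e): [ζ φ] is t, which is not a function with range e; hence δ is the functor — type ⟨t,e⟩.

⟨t,e⟩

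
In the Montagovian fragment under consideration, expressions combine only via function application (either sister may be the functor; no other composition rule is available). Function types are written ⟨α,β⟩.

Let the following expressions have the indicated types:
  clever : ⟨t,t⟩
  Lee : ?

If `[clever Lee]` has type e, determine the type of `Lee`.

⟨⟨t,t⟩,e⟩

[clever Lee] must have type e. The sister clever has type ⟨t,t⟩; that is not a function onto e, so Lee must be the functor, of type ⟨⟨t,t⟩,e⟩.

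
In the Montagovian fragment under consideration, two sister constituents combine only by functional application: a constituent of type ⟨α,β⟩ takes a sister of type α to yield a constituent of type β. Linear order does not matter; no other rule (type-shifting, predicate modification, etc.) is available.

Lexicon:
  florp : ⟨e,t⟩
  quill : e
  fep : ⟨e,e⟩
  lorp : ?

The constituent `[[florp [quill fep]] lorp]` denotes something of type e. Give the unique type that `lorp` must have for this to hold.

[[florp [quill fep]] lorp] must have type e. The sister [florp [quill fep]] has type t; that is not a function onto e, so lorp must be the functor, of type ⟨t,e⟩.

⟨t,e⟩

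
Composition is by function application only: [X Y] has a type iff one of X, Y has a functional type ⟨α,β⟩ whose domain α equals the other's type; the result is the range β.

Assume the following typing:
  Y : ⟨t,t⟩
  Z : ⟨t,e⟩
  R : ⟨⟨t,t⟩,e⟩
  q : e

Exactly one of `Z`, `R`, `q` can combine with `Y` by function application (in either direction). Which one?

R

Z : ⟨t,e⟩ — Y needs t; Z needs t; neither fits.
R — combines: R : ⟨⟨t,t⟩,e⟩ takes Y : ⟨t,t⟩ as argument, giving e.
q : e — Y needs t; q needs nothing (atomic); neither fits.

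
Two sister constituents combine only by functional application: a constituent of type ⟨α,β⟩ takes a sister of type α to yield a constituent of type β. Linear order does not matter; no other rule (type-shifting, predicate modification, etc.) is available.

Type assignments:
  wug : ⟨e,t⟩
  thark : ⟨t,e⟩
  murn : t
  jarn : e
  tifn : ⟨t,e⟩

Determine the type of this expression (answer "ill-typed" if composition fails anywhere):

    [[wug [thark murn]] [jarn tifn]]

ill-typed

[thark murn]: ⟨t,e⟩ applied to t yields e.
[wug [thark murn]]: ⟨e,t⟩ applied to e yields t.
At [jarn tifn]: neither e nor ⟨t,e⟩ can take the other as argument; the node is ill-typed.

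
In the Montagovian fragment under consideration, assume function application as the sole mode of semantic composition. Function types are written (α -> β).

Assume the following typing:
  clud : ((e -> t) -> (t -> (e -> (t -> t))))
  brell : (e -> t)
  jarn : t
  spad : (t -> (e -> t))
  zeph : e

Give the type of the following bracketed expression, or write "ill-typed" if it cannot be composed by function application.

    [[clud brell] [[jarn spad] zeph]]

(e -> (t -> t))

[clud brell]: functor clud : ((e -> t) -> (t -> (e -> (t -> t)))), argument brell : (e -> t); result (t -> (e -> (t -> t))).
[jarn spad]: functor spad : (t -> (e -> t)), argument jarn : t; result (e -> t).
[[jarn spad] zeph]: functor [jarn spad] : (e -> t), argument zeph : e; result t.
[[clud brell] [[jarn spad] zeph]]: functor [clud brell] : (t -> (e -> (t -> t))), argument [[jarn spad] zeph] : t; result (e -> (t -> t)).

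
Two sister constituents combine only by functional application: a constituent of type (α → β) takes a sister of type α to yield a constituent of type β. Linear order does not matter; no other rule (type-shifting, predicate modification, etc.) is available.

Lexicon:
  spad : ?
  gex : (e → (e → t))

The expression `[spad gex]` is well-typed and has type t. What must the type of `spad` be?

At [spad gex] (required: t): gex is (e → (e → t)), which is not a function with range t; hence spad is the functor — type ((e → (e → t)) → t).

((e → (e → t)) → t)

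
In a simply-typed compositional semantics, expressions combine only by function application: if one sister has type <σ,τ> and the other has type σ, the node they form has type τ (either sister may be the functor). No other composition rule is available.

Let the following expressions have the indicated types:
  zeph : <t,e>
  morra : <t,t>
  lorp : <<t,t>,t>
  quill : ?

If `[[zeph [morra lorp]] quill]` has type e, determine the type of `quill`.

[[zeph [morra lorp]] quill] must have type e. The sister [zeph [morra lorp]] has type e; that is not a function onto e, so quill must be the functor, of type <e,e>.

<e,e>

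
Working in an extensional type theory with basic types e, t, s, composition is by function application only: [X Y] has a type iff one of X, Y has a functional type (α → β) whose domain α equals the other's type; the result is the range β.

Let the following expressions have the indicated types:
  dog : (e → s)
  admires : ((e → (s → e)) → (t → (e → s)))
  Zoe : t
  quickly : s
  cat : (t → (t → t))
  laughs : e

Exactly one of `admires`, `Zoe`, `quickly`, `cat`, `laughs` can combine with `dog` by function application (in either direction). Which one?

laughs

admires : ((e → (s → e)) → (t → (e → s))) — dog needs e; admires needs (e → (s → e)); neither fits.
Zoe : t — dog needs e; Zoe needs nothing (atomic); neither fits.
quickly : s — dog needs e; quickly needs nothing (atomic); neither fits.
cat : (t → (t → t)) — dog needs e; cat needs t; neither fits.
laughs — combines: dog : (e → s) takes laughs : e as argument, giving s.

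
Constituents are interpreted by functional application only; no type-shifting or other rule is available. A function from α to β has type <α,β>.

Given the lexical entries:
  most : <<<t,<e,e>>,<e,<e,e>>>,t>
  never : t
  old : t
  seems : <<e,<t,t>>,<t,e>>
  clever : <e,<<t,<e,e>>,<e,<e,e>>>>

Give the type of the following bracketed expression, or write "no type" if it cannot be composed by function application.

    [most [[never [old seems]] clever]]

At [old seems]: neither t nor <<e,<t,t>>,<t,e>> can take the other as argument; the node is ill-typed.

no type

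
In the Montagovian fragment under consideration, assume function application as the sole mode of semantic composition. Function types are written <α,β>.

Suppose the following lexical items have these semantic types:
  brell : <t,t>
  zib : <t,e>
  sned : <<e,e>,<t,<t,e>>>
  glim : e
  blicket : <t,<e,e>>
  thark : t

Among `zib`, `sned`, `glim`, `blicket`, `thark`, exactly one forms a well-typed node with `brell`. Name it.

thark

zib : <t,e> — no; brell wants t, and zib wants t.
sned : <<e,e>,<t,<t,e>>> — no; brell wants t, and sned wants <e,e>.
glim : e — no; brell wants t, and glim wants nothing (atomic).
blicket : <t,<e,e>> — no; brell wants t, and blicket wants t.
thark — combines: brell : <t,t> takes thark : t as argument, giving t.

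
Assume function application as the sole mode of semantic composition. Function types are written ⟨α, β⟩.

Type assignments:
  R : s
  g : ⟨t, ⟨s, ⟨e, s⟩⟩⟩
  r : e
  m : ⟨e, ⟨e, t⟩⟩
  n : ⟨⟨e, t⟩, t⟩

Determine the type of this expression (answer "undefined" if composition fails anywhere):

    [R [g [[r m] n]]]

⟨e, s⟩

[r m]: ⟨e, ⟨e, t⟩⟩ applied to e yields ⟨e, t⟩.
[[r m] n]: ⟨⟨e, t⟩, t⟩ applied to ⟨e, t⟩ yields t.
[g [[r m] n]]: ⟨t, ⟨s, ⟨e, s⟩⟩⟩ applied to t yields ⟨s, ⟨e, s⟩⟩.
[R [g [[r m] n]]]: ⟨s, ⟨e, s⟩⟩ applied to s yields ⟨e, s⟩.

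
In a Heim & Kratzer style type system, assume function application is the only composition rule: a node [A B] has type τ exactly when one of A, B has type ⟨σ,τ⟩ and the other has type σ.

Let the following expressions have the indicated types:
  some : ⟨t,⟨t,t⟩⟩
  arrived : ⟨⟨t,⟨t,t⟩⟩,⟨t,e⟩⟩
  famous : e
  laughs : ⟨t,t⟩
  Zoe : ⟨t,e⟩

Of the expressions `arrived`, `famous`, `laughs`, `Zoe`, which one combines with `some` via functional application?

arrived — combines: arrived : ⟨⟨t,⟨t,t⟩⟩,⟨t,e⟩⟩ takes some : ⟨t,⟨t,t⟩⟩ as argument, giving ⟨t,e⟩.
famous : e — some needs t; famous needs nothing (atomic); neither fits.
laughs : ⟨t,t⟩ — some needs t; laughs needs t; neither fits.
Zoe : ⟨t,e⟩ — some needs t; Zoe needs t; neither fits.

arrived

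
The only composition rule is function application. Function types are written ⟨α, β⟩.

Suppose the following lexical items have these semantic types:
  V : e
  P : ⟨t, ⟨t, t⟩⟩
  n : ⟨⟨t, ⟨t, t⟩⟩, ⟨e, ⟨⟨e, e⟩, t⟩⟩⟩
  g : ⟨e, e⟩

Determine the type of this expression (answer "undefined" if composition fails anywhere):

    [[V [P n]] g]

t

[P n]: functor n : ⟨⟨t, ⟨t, t⟩⟩, ⟨e, ⟨⟨e, e⟩, t⟩⟩⟩, argument P : ⟨t, ⟨t, t⟩⟩; result ⟨e, ⟨⟨e, e⟩, t⟩⟩.
[V [P n]]: functor [P n] : ⟨e, ⟨⟨e, e⟩, t⟩⟩, argument V : e; result ⟨⟨e, e⟩, t⟩.
[[V [P n]] g]: functor [V [P n]] : ⟨⟨e, e⟩, t⟩, argument g : ⟨e, e⟩; result t.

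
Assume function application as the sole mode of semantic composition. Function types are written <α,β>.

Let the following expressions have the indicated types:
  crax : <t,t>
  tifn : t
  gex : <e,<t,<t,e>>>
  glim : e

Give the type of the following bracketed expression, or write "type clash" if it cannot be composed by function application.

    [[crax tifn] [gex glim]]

<t,e>

[crax tifn]: <t,t> applied to t yields t.
[gex glim]: <e,<t,<t,e>>> applied to e yields <t,<t,e>>.
[[crax tifn] [gex glim]]: <t,<t,e>> applied to t yields <t,e>.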